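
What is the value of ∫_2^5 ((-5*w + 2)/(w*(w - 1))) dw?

-2*log(5) - 4*log(2)

Factor the denominator: w**2 - w = w(w - 1).
Partial fractions: (-5*w + 2)/(w*(w - 1)) = -2/w - 3/(w - 1).
An antiderivative is F(w) = -2*log(w) - 3*log(w - 1).
Then F(5) - F(2) = (-6*log(2) - 2*log(5)) - (-log(4)) = -2*log(5) - 4*log(2).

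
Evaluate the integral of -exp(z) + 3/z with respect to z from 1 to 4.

An antiderivative is F(z) = -exp(z) + 3*log(z).
Then F(4) - F(1) = (-exp(4) + log(64)) - (-exp(1)) = -exp(4) + exp(1) + log(64).

-exp(4) + exp(1) + log(64)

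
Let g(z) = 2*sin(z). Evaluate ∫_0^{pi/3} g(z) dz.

An antiderivative is F(z) = -2*cos(z).
Then F(pi/3) - F(0) = (-1) - (-2) = 1.

1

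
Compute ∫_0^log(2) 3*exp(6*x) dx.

63/2

Let u = exp(x), so du = exp(x) dx. When x = 0, u = 1; when x = log(2), u = 2.
The integral becomes 3·∫ u**5 du from 1 to 2, with antiderivative u**6/2.
Back in x: F(x) = exp(6*x)/2.
Then F(log(2)) - F(0) = (32) - (1/2) = 63/2.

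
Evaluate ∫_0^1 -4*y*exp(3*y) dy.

-8*exp(3)/9 - 4/9

Integrate by parts once (u = y, dv = -4*exp(3*y) dy).
An antiderivative is F(y) = (-12*y + 4)*exp(3*y)/9.
Then F(1) - F(0) = (-8*exp(3)/9) - (4/9) = -8*exp(3)/9 - 4/9.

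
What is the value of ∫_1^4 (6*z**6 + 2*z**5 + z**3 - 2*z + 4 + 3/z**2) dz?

By the power rule, an antiderivative is F(z) = 6*z**7/7 + z**6/3 + z**4/4 - z**2 + 4*z - 3/z.
Then F(4) - F(1) = (1299649/84) - (121/84) = 108294/7.

108294/7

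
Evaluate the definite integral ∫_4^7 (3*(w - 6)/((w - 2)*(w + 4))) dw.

-13*log(2) - 2*log(5) + 5*log(11)

Factor the denominator: w**2 + 2*w - 8 = (w + 4)(w - 2).
Partial fractions: 3*(w - 6)/((w - 2)*(w + 4)) = 5/(w + 4) - 2/(w - 2).
An antiderivative is F(w) = -2*log(w - 2) + 5*log(w + 4).
Then F(7) - F(4) = (-2*log(5) + 5*log(11)) - (13*log(2)) = -13*log(2) - 2*log(5) + 5*log(11).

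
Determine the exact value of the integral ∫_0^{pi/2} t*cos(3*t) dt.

-pi/6 - 1/9

Integrate by parts once (u = t, dv = cos(3*t) dt).
An antiderivative is F(t) = t*sin(3*t)/3 + cos(3*t)/9.
Then F(pi/2) - F(0) = (-pi/6) - (1/9) = -pi/6 - 1/9.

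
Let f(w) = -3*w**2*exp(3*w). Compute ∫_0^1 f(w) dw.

2/9 - 5*exp(3)/9

Integrate by parts twice (u = w^2, dv = -3*exp(3*w) dw).
An antiderivative is F(w) = (-9*w**2 + 6*w - 2)*exp(3*w)/9.
Then F(1) - F(0) = (-5*exp(3)/9) - (-2/9) = 2/9 - 5*exp(3)/9.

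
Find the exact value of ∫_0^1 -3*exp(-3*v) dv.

-1 + exp(-3)

An antiderivative is F(v) = exp(-3*v).
Then F(1) - F(0) = (exp(-3)) - (1) = -1 + exp(-3).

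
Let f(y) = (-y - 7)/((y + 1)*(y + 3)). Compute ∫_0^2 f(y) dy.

-5*log(3) + 2*log(5)

Factor the denominator: y**2 + 4*y + 3 = (y + 3)(y + 1).
Partial fractions: (-y - 7)/((y + 1)*(y + 3)) = 2/(y + 3) - 3/(y + 1).
An antiderivative is F(y) = -3*log(y + 1) + 2*log(y + 3).
Then F(2) - F(0) = (log(25/27)) - (log(9)) = -5*log(3) + 2*log(5).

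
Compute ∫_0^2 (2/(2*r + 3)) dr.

log(7/3)

Let u = 2*r + 3, so du = 2 dr. When r = 0, u = 3; when r = 2, u = 7.
The integral becomes ∫ 1/u du from 3 to 7, with antiderivative log(u).
Back in r: F(r) = log(2*r + 3).
Then F(2) - F(0) = (log(7)) - (log(3)) = log(7/3).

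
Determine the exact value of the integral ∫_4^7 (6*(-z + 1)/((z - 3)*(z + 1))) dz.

-15*log(2) + 3*log(5)

Factor the denominator: z**2 - 2*z - 3 = (z + 1)(z - 3).
Partial fractions: 6*(-z + 1)/((z - 3)*(z + 1)) = -3/(z + 1) - 3/(z - 3).
An antiderivative is F(z) = -3*log(z - 3) - 3*log(z + 1).
Then F(7) - F(4) = (-15*log(2)) - (-3*log(5)) = -15*log(2) + 3*log(5).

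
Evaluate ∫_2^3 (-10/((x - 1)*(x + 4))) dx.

Factor the denominator: x**2 + 3*x - 4 = (x + 4)(x - 1).
Partial fractions: -10/((x - 1)*(x + 4)) = 2/(x + 4) - 2/(x - 1).
An antiderivative is F(x) = -2*log(x - 1) + 2*log(x + 4).
Then F(3) - F(2) = (log(49/4)) - (log(36)) = -4*log(2) - 2*log(3) + 2*log(7).

-4*log(2) - 2*log(3) + 2*log(7)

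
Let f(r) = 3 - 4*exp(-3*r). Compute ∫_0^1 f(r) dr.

An antiderivative is F(r) = 3*r + 4*exp(-3*r)/3.
Then F(1) - F(0) = (4*exp(-3)/3 + 3) - (4/3) = 4*exp(-3)/3 + 5/3.

4*exp(-3)/3 + 5/3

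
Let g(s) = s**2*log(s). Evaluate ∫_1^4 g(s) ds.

Integrate by parts once (u = ln s, dv = s**2 ds).
An antiderivative is F(s) = s**3*(3*log(s) - 1)/9.
Then F(4) - F(1) = (-64/9 + 128*log(2)/3) - (-1/9) = -7 + 128*log(2)/3.

-7 + 128*log(2)/3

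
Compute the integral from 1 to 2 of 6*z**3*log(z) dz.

-45/8 + 24*log(2)

Integrate by parts once (u = ln z, dv = 6*z**3 dz).
An antiderivative is F(z) = 3*z**4*(4*log(z) - 1)/8.
Then F(2) - F(1) = (-6 + 24*log(2)) - (-3/8) = -45/8 + 24*log(2).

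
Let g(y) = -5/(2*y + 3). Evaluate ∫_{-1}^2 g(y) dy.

-5*log(7)/2

An antiderivative is F(y) = -5*log(2*y + 3)/2.
Then F(2) - F(-1) = (-5*log(7)/2) - (0) = -5*log(7)/2.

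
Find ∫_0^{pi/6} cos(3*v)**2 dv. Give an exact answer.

pi/12

Use the identity cos^2(3*v) = (1 + cos(6*v))/2.
An antiderivative is F(v) = v/2 + sin(6*v)/12.
Then F(pi/6) - F(0) = (pi/12) - (0) = pi/12.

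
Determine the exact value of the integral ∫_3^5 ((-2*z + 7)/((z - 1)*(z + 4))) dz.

Factor the denominator: z**2 + 3*z - 4 = (z + 4)(z - 1).
Partial fractions: (-2*z + 7)/((z - 1)*(z + 4)) = -3/(z + 4) + 1/(z - 1).
An antiderivative is F(z) = log(z - 1) - 3*log(z + 4).
Then F(5) - F(3) = (-6*log(3) + 2*log(2)) - (-3*log(7) + log(2)) = -6*log(3) + log(2) + 3*log(7).

-6*log(3) + log(2) + 3*log(7)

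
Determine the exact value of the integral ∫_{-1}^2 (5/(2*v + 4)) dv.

An antiderivative is F(v) = 5*log(2*v + 4)/2.
Then F(2) - F(-1) = (15*log(2)/2) - (5*log(2)/2) = log(32).

log(32)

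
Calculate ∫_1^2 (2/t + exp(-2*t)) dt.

(-1 + exp(2) + 4*exp(4)*log(2))*exp(-4)/2

An antiderivative is F(t) = 2*log(t) - exp(-2*t)/2.
Then F(2) - F(1) = (-exp(-4)/2 + 2*log(2)) - (-exp(-2)/2) = (-1 + exp(2) + 4*exp(4)*log(2))*exp(-4)/2.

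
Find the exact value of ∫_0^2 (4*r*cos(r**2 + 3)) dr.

-2*sin(3) + 2*sin(7)

Let u = r**2 + 3, so du = 2*r dr. When r = 0, u = 3; when r = 2, u = 7.
The integral becomes 2·∫ cos(u) du from 3 to 7, with antiderivative 2*sin(u).
Back in r: F(r) = 2*sin(r**2 + 3).
Then F(2) - F(0) = (2*sin(7)) - (2*sin(3)) = -2*sin(3) + 2*sin(7).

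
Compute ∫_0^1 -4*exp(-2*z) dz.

-2 + 2*exp(-2)

An antiderivative is F(z) = 2*exp(-2*z).
Then F(1) - F(0) = (2*exp(-2)) - (2) = -2 + 2*exp(-2).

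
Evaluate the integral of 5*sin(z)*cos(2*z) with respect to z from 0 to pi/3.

5/12

Use the identity sin(z)cos(2*z) = [sin(3*z) + sin(-z)]/2.
An antiderivative is F(z) = 5*cos(z)/2 - 5*cos(3*z)/6.
Then F(pi/3) - F(0) = (25/12) - (5/3) = 5/12.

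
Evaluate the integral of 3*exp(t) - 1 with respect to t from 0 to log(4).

9 - log(4)

An antiderivative is F(t) = -t + 3*exp(t).
Then F(log(4)) - F(0) = (12 - log(4)) - (3) = 9 - log(4).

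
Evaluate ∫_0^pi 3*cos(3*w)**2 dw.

Use the identity cos^2(3*w) = (1 + cos(6*w))/2.
An antiderivative is F(w) = 3*w/2 + sin(6*w)/4.
Then F(pi) - F(0) = (3*pi/2) - (0) = 3*pi/2.

3*pi/2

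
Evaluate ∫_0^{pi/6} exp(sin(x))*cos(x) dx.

-1 + exp(1/2)

Let u = sin(x), so du = cos(x) dx. When x = 0, u = 0; when x = pi/6, u = 1/2.
The integral becomes ∫ exp(u) du from 0 to 1/2, with antiderivative exp(u).
Back in x: F(x) = exp(sin(x)).
Then F(pi/6) - F(0) = (exp(1/2)) - (1) = -1 + exp(1/2).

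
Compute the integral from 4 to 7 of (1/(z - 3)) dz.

An antiderivative is F(z) = log(z - 3).
Then F(7) - F(4) = (log(4)) - (0) = log(4).

log(4)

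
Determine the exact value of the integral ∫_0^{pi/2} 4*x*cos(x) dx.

-4 + 2*pi

Integrate by parts once (u = x, dv = 4*cos(x) dx).
An antiderivative is F(x) = 4*x*sin(x) + 4*cos(x).
Then F(pi/2) - F(0) = (2*pi) - (4) = -4 + 2*pi.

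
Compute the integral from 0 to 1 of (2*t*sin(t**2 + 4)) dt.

Let u = t**2 + 4, so du = 2*t dt. When t = 0, u = 4; when t = 1, u = 5.
The integral becomes ∫ sin(u) du from 4 to 5, with antiderivative -cos(u).
Back in t: F(t) = -cos(t**2 + 4).
Then F(1) - F(0) = (-cos(5)) - (-cos(4)) = cos(4) - cos(5).

cos(4) - cos(5)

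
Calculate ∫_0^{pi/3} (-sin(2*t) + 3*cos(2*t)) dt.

An antiderivative is F(t) = 3*sin(2*t)/2 + cos(2*t)/2.
Then F(pi/3) - F(0) = (-1/4 + 3*sqrt(3)/4) - (1/2) = -3/4 + 3*sqrt(3)/4.

-3/4 + 3*sqrt(3)/4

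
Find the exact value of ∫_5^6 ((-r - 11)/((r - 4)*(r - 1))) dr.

Factor the denominator: r**2 - 5*r + 4 = (r - 1)(r - 4).
Partial fractions: (-r - 11)/((r - 4)*(r - 1)) = 4/(r - 1) - 5/(r - 4).
An antiderivative is F(r) = -5*log(r - 4) + 4*log(r - 1).
Then F(6) - F(5) = (-5*log(2) + 4*log(5)) - (8*log(2)) = -13*log(2) + 4*log(5).

-13*log(2) + 4*log(5)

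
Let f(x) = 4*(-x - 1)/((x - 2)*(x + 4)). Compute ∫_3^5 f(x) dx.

Factor the denominator: x**2 + 2*x - 8 = (x + 4)(x - 2).
Partial fractions: 4*(-x - 1)/((x - 2)*(x + 4)) = -2/(x + 4) - 2/(x - 2).
An antiderivative is F(x) = -2*log(x - 2) - 2*log(x + 4).
Then F(5) - F(3) = (-6*log(3)) - (-log(49)) = -6*log(3) + 2*log(7).

-6*log(3) + 2*log(7)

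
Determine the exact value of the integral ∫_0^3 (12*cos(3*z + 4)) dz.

4*sin(13) - 4*sin(4)

Let u = 3*z + 4, so du = 3 dz. When z = 0, u = 4; when z = 3, u = 13.
The integral becomes 4·∫ cos(u) du from 4 to 13, with antiderivative 4*sin(u).
Back in z: F(z) = 4*sin(3*z + 4).
Then F(3) - F(0) = (4*sin(13)) - (4*sin(4)) = 4*sin(13) - 4*sin(4).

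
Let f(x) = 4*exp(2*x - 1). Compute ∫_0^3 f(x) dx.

-(2 - 2*exp(6))*exp(-1)

Let u = 2*x - 1, so du = 2 dx. When x = 0, u = -1; when x = 3, u = 5.
The integral becomes 2·∫ exp(u) du from -1 to 5, with antiderivative 2*exp(u).
Back in x: F(x) = 2*exp(2*x - 1).
Then F(3) - F(0) = (2*exp(5)) - (2*exp(-1)) = -(2 - 2*exp(6))*exp(-1).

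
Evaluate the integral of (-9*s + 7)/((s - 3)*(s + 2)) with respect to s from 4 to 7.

Factor the denominator: s**2 - s - 6 = (s + 2)(s - 3).
Partial fractions: (-9*s + 7)/((s - 3)*(s + 2)) = -5/(s + 2) - 4/(s - 3).
An antiderivative is F(s) = -4*log(s - 3) - 5*log(s + 2).
Then F(7) - F(4) = (-10*log(3) - 8*log(2)) - (-5*log(3) - 5*log(2)) = -5*log(3) - 3*log(2).

-5*log(3) - 3*log(2)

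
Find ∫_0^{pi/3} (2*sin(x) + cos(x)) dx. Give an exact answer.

sqrt(3)/2 + 1

An antiderivative is F(x) = sin(x) - 2*cos(x).
Then F(pi/3) - F(0) = (-1 + sqrt(3)/2) - (-2) = sqrt(3)/2 + 1.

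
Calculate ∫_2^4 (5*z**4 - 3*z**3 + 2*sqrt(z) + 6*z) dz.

By the power rule, an antiderivative is F(z) = z**5 - 3*z**4/4 + 4*z**(3/2)/3 + 3*z**2.
Then F(4) - F(2) = (2672/3) - (8*sqrt(2)/3 + 32) = 2576/3 - 8*sqrt(2)/3.

2576/3 - 8*sqrt(2)/3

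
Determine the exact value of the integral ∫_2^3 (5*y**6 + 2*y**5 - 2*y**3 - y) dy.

By the power rule, an antiderivative is F(y) = 5*y**7/7 + y**6/3 - y**4/2 - y**2/2.
Then F(3) - F(2) = (12321/7) - (2158/21) = 34805/21.

34805/21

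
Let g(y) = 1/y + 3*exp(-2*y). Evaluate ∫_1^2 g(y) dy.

An antiderivative is F(y) = log(y) - 3*exp(-2*y)/2.
Then F(2) - F(1) = (-3*exp(-4)/2 + log(2)) - (-3*exp(-2)/2) = -3*exp(-4)/2 + 3*exp(-2)/2 + log(2).

-3*exp(-4)/2 + 3*exp(-2)/2 + log(2)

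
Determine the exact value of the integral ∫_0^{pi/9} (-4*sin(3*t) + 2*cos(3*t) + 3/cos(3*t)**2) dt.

An antiderivative is F(t) = 2*sin(3*t)/3 + 4*cos(3*t)/3 + tan(3*t).
Then F(pi/9) - F(0) = (2/3 + 4*sqrt(3)/3) - (4/3) = -2/3 + 4*sqrt(3)/3.

-2/3 + 4*sqrt(3)/3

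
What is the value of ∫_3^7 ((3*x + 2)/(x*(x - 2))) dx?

Factor the denominator: x**2 - 2*x = x(x - 2).
Partial fractions: (3*x + 2)/(x*(x - 2)) = -1/x + 4/(x - 2).
An antiderivative is F(x) = -log(x) + 4*log(x - 2).
Then F(7) - F(3) = (-log(7) + 4*log(5)) - (-log(3)) = -log(7) + log(3) + 4*log(5).

-log(7) + log(3) + 4*log(5)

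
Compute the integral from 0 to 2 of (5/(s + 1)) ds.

An antiderivative is F(s) = 5*log(s + 1).
Then F(2) - F(0) = (5*log(3)) - (0) = 5*log(3).

5*log(3)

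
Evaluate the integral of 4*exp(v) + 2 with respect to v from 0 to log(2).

2*log(2) + 4

An antiderivative is F(v) = 2*v + 4*exp(v).
Then F(log(2)) - F(0) = (2*log(2) + 8) - (4) = 2*log(2) + 4.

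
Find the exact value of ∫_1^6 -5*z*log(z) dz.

-90*log(3) - 90*log(2) + 175/4

Integrate by parts once (u = ln z, dv = -5*z dz).
An antiderivative is F(z) = -5*z**2*(2*log(z) - 1)/4.
Then F(6) - F(1) = (-90*log(3) - 90*log(2) + 45) - (5/4) = -90*log(3) - 90*log(2) + 175/4.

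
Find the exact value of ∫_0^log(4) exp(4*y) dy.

Let u = exp(y), so du = exp(y) dy. When y = 0, u = 1; when y = log(4), u = 4.
The integral becomes ∫ u**3 du from 1 to 4, with antiderivative u**4/4.
Back in y: F(y) = exp(4*y)/4.
Then F(log(4)) - F(0) = (64) - (1/4) = 255/4.

255/4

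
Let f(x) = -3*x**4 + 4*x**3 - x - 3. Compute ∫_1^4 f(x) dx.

-3753/10

By the power rule, an antiderivative is F(x) = -3*x**5/5 + x**4 - x**2/2 - 3*x.
Then F(4) - F(1) = (-1892/5) - (-31/10) = -3753/10.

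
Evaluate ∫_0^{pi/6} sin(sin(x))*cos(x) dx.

Let u = sin(x), so du = cos(x) dx. When x = 0, u = 0; when x = pi/6, u = 1/2.
The integral becomes ∫ sin(u) du from 0 to 1/2, with antiderivative -cos(u).
Back in x: F(x) = -cos(sin(x)).
Then F(pi/6) - F(0) = (-cos(1/2)) - (-1) = 1 - cos(1/2).

1 - cos(1/2)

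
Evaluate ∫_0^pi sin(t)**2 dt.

pi/2

Use the identity sin^2(t) = (1 - cos(2*t))/2.
An antiderivative is F(t) = t/2 - sin(2*t)/4.
Then F(pi) - F(0) = (pi/2) - (0) = pi/2.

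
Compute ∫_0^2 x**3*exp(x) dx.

Integrate by parts 3 times (u = x^3, dv = exp(x) dx).
An antiderivative is F(x) = (x**3 - 3*x**2 + 6*x - 6)*exp(x).
Then F(2) - F(0) = (2*exp(2)) - (-6) = 6 + 2*exp(2).

6 + 2*exp(2)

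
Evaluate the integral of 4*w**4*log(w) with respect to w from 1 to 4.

-4092/25 + 8192*log(2)/5

Integrate by parts once (u = ln w, dv = 4*w**4 dw).
An antiderivative is F(w) = 4*w**5*(5*log(w) - 1)/25.
Then F(4) - F(1) = (-4096/25 + 8192*log(2)/5) - (-4/25) = -4092/25 + 8192*log(2)/5.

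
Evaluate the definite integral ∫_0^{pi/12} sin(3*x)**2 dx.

-1/12 + pi/24

Use the identity sin^2(3*x) = (1 - cos(6*x))/2.
An antiderivative is F(x) = x/2 - sin(6*x)/12.
Then F(pi/12) - F(0) = (-1/12 + pi/24) - (0) = -1/12 + pi/24.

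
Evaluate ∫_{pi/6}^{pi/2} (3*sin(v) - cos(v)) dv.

-1/2 + 3*sqrt(3)/2

An antiderivative is F(v) = -sin(v) - 3*cos(v).
Then F(pi/2) - F(pi/6) = (-1) - (-3*sqrt(3)/2 - 1/2) = -1/2 + 3*sqrt(3)/2.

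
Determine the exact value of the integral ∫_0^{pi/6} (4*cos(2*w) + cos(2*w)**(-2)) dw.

3*sqrt(3)/2

An antiderivative is F(w) = 2*sin(2*w) + tan(2*w)/2.
Then F(pi/6) - F(0) = (3*sqrt(3)/2) - (0) = 3*sqrt(3)/2.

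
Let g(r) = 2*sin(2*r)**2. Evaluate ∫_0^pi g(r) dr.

pi

Use the identity sin^2(2*r) = (1 - cos(4*r))/2.
An antiderivative is F(r) = r - sin(4*r)/4.
Then F(pi) - F(0) = (pi) - (0) = pi.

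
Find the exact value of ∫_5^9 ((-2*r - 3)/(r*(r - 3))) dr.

Factor the denominator: r**2 - 3*r = r(r - 3).
Partial fractions: (-2*r - 3)/(r*(r - 3)) = 1/r - 3/(r - 3).
An antiderivative is F(r) = log(r) - 3*log(r - 3).
Then F(9) - F(5) = (-log(24)) - (log(5/8)) = -log(15).

-log(15)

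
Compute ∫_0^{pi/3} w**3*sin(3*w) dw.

Integrate by parts 3 times (u = w^3, dv = sin(3*w) dw).
An antiderivative is F(w) = -w**3*cos(3*w)/3 + w**2*sin(3*w)/3 + 2*w*cos(3*w)/9 - 2*sin(3*w)/27.
Then F(pi/3) - F(0) = (pi*(-6 + pi**2)/81) - (0) = pi*(-6 + pi**2)/81.

pi*(-6 + pi**2)/81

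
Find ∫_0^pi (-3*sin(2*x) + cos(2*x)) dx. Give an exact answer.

0

An antiderivative is F(x) = sin(2*x)/2 + 3*cos(2*x)/2.
Then F(pi) - F(0) = (3/2) - (3/2) = 0.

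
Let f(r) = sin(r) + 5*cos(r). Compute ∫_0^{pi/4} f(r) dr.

An antiderivative is F(r) = 5*sin(r) - cos(r).
Then F(pi/4) - F(0) = (2*sqrt(2)) - (-1) = 1 + 2*sqrt(2).

1 + 2*sqrt(2)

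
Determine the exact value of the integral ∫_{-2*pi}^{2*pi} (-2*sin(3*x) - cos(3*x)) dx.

An antiderivative is F(x) = -sin(3*x)/3 + 2*cos(3*x)/3.
Then F(2*pi) - F(-2*pi) = (2/3) - (2/3) = 0.

0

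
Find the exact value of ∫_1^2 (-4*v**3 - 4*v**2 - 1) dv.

By the power rule, an antiderivative is F(v) = -v**4 - 4*v**3/3 - v.
Then F(2) - F(1) = (-86/3) - (-10/3) = -76/3.

-76/3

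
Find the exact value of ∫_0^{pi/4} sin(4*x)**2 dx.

pi/8

Use the identity sin^2(4*x) = (1 - cos(8*x))/2.
An antiderivative is F(x) = x/2 - sin(8*x)/16.
Then F(pi/4) - F(0) = (pi/8) - (0) = pi/8.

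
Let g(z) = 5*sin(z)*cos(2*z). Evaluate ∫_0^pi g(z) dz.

-10/3

Use the identity sin(z)cos(2*z) = [sin(3*z) + sin(-z)]/2.
An antiderivative is F(z) = 5*cos(z)/2 - 5*cos(3*z)/6.
Then F(pi) - F(0) = (-5/3) - (5/3) = -10/3.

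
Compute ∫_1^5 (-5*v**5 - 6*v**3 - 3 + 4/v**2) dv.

By the power rule, an antiderivative is F(v) = -5*v**6/6 - 3*v**4/2 - 3*v - 4/v.
Then F(5) - F(1) = (-209612/15) - (-28/3) = -69824/5.

-69824/5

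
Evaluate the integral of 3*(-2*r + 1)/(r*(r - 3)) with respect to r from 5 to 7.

Factor the denominator: r**2 - 3*r = r(r - 3).
Partial fractions: 3*(-2*r + 1)/(r*(r - 3)) = -1/r - 5/(r - 3).
An antiderivative is F(r) = -log(r) - 5*log(r - 3).
Then F(7) - F(5) = (-10*log(2) - log(7)) - (-5*log(2) - log(5)) = -5*log(2) - log(7) + log(5).

-5*log(2) - log(7) + log(5)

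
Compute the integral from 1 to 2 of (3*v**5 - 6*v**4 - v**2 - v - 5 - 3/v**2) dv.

-481/30

By the power rule, an antiderivative is F(v) = v**6/2 - 6*v**5/5 - v**3/3 - v**2/2 - 5*v + 3/v.
Then F(2) - F(1) = (-587/30) - (-53/15) = -481/30.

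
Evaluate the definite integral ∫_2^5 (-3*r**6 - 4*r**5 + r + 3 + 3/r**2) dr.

-1532331/35

By the power rule, an antiderivative is F(r) = -3*r**7/7 - 2*r**6/3 + r**2/2 + 3*r - 3/r.
Then F(5) - F(2) = (-9213101/210) - (-3823/42) = -1532331/35.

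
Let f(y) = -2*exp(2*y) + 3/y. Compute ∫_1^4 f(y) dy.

-exp(8) + log(64) + exp(2)

An antiderivative is F(y) = -exp(2*y) + 3*log(y).
Then F(4) - F(1) = (-exp(8) + log(64)) - (-exp(2)) = -exp(8) + log(64) + exp(2).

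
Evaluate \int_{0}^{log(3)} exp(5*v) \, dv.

242/5

Let u = exp(v), so du = exp(v) dv. When v = 0, u = 1; when v = log(3), u = 3.
The integral becomes ∫ u**4 du from 1 to 3, with antiderivative u**5/5.
Back in v: F(v) = exp(5*v)/5.
Then F(log(3)) - F(0) = (243/5) - (1/5) = 242/5.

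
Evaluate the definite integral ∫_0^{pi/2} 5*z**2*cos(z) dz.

Integrate by parts twice (u = z^2, dv = 5*cos(z) dz).
An antiderivative is F(z) = 5*z**2*sin(z) + 10*z*cos(z) - 10*sin(z).
Then F(pi/2) - F(0) = (-10 + 5*pi**2/4) - (0) = -10 + 5*pi**2/4.

-10 + 5*pi**2/4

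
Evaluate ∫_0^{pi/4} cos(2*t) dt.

An antiderivative is F(t) = sin(2*t)/2.
Then F(pi/4) - F(0) = (1/2) - (0) = 1/2.

1/2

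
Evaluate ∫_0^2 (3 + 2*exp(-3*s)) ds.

An antiderivative is F(s) = 3*s - 2*exp(-3*s)/3.
Then F(2) - F(0) = (6 - 2*exp(-6)/3) - (-2/3) = 20/3 - 2*exp(-6)/3.

20/3 - 2*exp(-6)/3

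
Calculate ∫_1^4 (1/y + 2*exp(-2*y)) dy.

(-1 + exp(6) + log(4**exp(8)))*exp(-8)

An antiderivative is F(y) = log(y) - exp(-2*y).
Then F(4) - F(1) = ((-1 + log(4**exp(8)))*exp(-8)) - (-exp(-2)) = (-1 + exp(6) + log(4**exp(8)))*exp(-8).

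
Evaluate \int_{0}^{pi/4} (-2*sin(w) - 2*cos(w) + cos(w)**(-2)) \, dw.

An antiderivative is F(w) = -2*sin(w) + 2*cos(w) + tan(w).
Then F(pi/4) - F(0) = (1) - (2) = -1.

-1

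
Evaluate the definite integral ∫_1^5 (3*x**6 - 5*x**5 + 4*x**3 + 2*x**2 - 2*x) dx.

444032/21

By the power rule, an antiderivative is F(x) = 3*x**7/7 - 5*x**6/6 + x**4 + 2*x**3/3 - x**2.
Then F(5) - F(1) = (296025/14) - (11/42) = 444032/21.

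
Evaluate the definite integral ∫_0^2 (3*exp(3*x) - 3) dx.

An antiderivative is F(x) = exp(3*x) - 3*x.
Then F(2) - F(0) = (-6 + exp(6)) - (1) = -7 + exp(6).

-7 + exp(6)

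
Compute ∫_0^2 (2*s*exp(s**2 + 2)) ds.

Let u = s**2 + 2, so du = 2*s ds. When s = 0, u = 2; when s = 2, u = 6.
The integral becomes ∫ exp(u) du from 2 to 6, with antiderivative exp(u).
Back in s: F(s) = exp(s**2 + 2).
Then F(2) - F(0) = (exp(6)) - (exp(2)) = -exp(2) + exp(6).

-exp(2) + exp(6)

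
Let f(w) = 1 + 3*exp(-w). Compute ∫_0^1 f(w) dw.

4 - 3*exp(-1)

An antiderivative is F(w) = w - 3*exp(-w).
Then F(1) - F(0) = (1 - 3*exp(-1)) - (-3) = 4 - 3*exp(-1).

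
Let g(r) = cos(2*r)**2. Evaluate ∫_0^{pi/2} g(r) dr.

Use the identity cos^2(2*r) = (1 + cos(4*r))/2.
An antiderivative is F(r) = r/2 + sin(4*r)/8.
Then F(pi/2) - F(0) = (pi/4) - (0) = pi/4.

pi/4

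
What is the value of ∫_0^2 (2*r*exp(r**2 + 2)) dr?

-exp(2) + exp(6)

Let u = r**2 + 2, so du = 2*r dr. When r = 0, u = 2; when r = 2, u = 6.
The integral becomes ∫ exp(u) du from 2 to 6, with antiderivative exp(u).
Back in r: F(r) = exp(r**2 + 2).
Then F(2) - F(0) = (exp(6)) - (exp(2)) = -exp(2) + exp(6).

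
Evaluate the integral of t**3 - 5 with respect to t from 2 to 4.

50

By the power rule, an antiderivative is F(t) = t**4/4 - 5*t.
Then F(4) - F(2) = (44) - (-6) = 50.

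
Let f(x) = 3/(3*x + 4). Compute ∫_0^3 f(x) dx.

log(13/4)

Let u = 3*x + 4, so du = 3 dx. When x = 0, u = 4; when x = 3, u = 13.
The integral becomes ∫ 1/u du from 4 to 13, with antiderivative log(u).
Back in x: F(x) = log(3*x + 4).
Then F(3) - F(0) = (log(13)) - (log(4)) = log(13/4).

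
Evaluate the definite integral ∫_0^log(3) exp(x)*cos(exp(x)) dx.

-sin(1) + sin(3)

Let u = exp(x), so du = exp(x) dx. When x = 0, u = 1; when x = log(3), u = 3.
The integral becomes ∫ cos(u) du from 1 to 3, with antiderivative sin(u).
Back in x: F(x) = sin(exp(x)).
Then F(log(3)) - F(0) = (sin(3)) - (sin(1)) = -sin(1) + sin(3).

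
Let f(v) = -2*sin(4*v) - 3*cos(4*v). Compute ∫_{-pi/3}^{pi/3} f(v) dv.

An antiderivative is F(v) = -3*sin(4*v)/4 + cos(4*v)/2.
Then F(pi/3) - F(-pi/3) = (-1/4 + 3*sqrt(3)/8) - (-3*sqrt(3)/8 - 1/4) = 3*sqrt(3)/4.

3*sqrt(3)/4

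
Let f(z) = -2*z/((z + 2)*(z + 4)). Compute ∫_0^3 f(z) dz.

-4*log(7) + 2*log(5) + 6*log(2)

Factor the denominator: z**2 + 6*z + 8 = (z + 4)(z + 2).
Partial fractions: -2*z/((z + 2)*(z + 4)) = -4/(z + 4) + 2/(z + 2).
An antiderivative is F(z) = 2*log(z + 2) - 4*log(z + 4).
Then F(3) - F(0) = (-4*log(7) + 2*log(5)) - (-log(64)) = -4*log(7) + 2*log(5) + 6*log(2).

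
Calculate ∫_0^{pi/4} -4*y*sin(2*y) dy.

-1

Integrate by parts once (u = y, dv = -4*sin(2*y) dy).
An antiderivative is F(y) = 2*y*cos(2*y) - sin(2*y).
Then F(pi/4) - F(0) = (-1) - (0) = -1.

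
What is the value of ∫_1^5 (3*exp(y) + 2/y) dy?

An antiderivative is F(y) = 3*exp(y) + 2*log(y).
Then F(5) - F(1) = (log(25) + 3*exp(5)) - (3*exp(1)) = -3*exp(1) + log(25) + 3*exp(5).

-3*exp(1) + log(25) + 3*exp(5)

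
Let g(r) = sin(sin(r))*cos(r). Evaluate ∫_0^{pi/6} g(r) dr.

1 - cos(1/2)

Let u = sin(r), so du = cos(r) dr. When r = 0, u = 0; when r = pi/6, u = 1/2.
The integral becomes ∫ sin(u) du from 0 to 1/2, with antiderivative -cos(u).
Back in r: F(r) = -cos(sin(r)).
Then F(pi/6) - F(0) = (-cos(1/2)) - (-1) = 1 - cos(1/2).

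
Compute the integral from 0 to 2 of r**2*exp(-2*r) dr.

Integrate by parts twice (u = r^2, dv = exp(-2*r) dr).
An antiderivative is F(r) = (-2*r**2 - 2*r - 1)*exp(-2*r)/4.
Then F(2) - F(0) = (-13*exp(-4)/4) - (-1/4) = (-13 + exp(4))*exp(-4)/4.

(-13 + exp(4))*exp(-4)/4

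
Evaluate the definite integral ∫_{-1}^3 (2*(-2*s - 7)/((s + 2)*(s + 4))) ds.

-3*log(5) - log(7) + log(3)

Factor the denominator: s**2 + 6*s + 8 = (s + 4)(s + 2).
Partial fractions: 2*(-2*s - 7)/((s + 2)*(s + 4)) = -1/(s + 4) - 3/(s + 2).
An antiderivative is F(s) = -3*log(s + 2) - log(s + 4).
Then F(3) - F(-1) = (-3*log(5) - log(7)) - (-log(3)) = -3*log(5) - log(7) + log(3).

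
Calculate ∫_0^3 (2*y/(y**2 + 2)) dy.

log(11/2)

Let u = y**2 + 2, so du = 2*y dy. When y = 0, u = 2; when y = 3, u = 11.
The integral becomes ∫ 1/u du from 2 to 11, with antiderivative log(u).
Back in y: F(y) = log(y**2 + 2).
Then F(3) - F(0) = (log(11)) - (log(2)) = log(11/2).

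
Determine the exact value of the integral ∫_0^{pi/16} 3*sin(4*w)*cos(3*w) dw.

-3*cos(pi/16)/2 - 3*sin(pi/16)/14 + 12/7

Use the identity sin(4*w)cos(3*w) = [sin(7*w) + sin(w)]/2.
An antiderivative is F(w) = -3*cos(w)/2 - 3*cos(7*w)/14.
Then F(pi/16) - F(0) = (-3*cos(pi/16)/2 - 3*sin(pi/16)/14) - (-12/7) = -3*cos(pi/16)/2 - 3*sin(pi/16)/14 + 12/7.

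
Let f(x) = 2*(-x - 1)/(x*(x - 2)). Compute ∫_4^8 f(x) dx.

log(2/27)

Factor the denominator: x**2 - 2*x = x(x - 2).
Partial fractions: 2*(-x - 1)/(x*(x - 2)) = 1/x - 3/(x - 2).
An antiderivative is F(x) = log(x) - 3*log(x - 2).
Then F(8) - F(4) = (-log(27)) - (-log(2)) = log(2/27).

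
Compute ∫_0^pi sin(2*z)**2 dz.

pi/2

Use the identity sin^2(2*z) = (1 - cos(4*z))/2.
An antiderivative is F(z) = z/2 - sin(4*z)/8.
Then F(pi) - F(0) = (pi/2) - (0) = pi/2.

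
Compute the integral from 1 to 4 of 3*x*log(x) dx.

-45/4 + 48*log(2)

Integrate by parts once (u = ln x, dv = 3*x dx).
An antiderivative is F(x) = 3*x**2*(2*log(x) - 1)/4.
Then F(4) - F(1) = (-12 + 48*log(2)) - (-3/4) = -45/4 + 48*log(2).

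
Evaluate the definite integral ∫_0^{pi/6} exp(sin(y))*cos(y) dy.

Let u = sin(y), so du = cos(y) dy. When y = 0, u = 0; when y = pi/6, u = 1/2.
The integral becomes ∫ exp(u) du from 0 to 1/2, with antiderivative exp(u).
Back in y: F(y) = exp(sin(y)).
Then F(pi/6) - F(0) = (exp(1/2)) - (1) = -1 + exp(1/2).

-1 + exp(1/2)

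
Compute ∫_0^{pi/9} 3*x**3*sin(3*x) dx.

-sqrt(3)/9 - pi**3/1458 + sqrt(3)*pi**2/162 + pi/27

Integrate by parts 3 times (u = x^3, dv = 3*sin(3*x) dx).
An antiderivative is F(x) = -x**3*cos(3*x) + x**2*sin(3*x) + 2*x*cos(3*x)/3 - 2*sin(3*x)/9.
Then F(pi/9) - F(0) = (-sqrt(3)/9 - pi**3/1458 + sqrt(3)*pi**2/162 + pi/27) - (0) = -sqrt(3)/9 - pi**3/1458 + sqrt(3)*pi**2/162 + pi/27.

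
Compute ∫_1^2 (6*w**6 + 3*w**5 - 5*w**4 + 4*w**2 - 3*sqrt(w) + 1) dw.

By the power rule, an antiderivative is F(w) = 6*w**7/7 + w**6/2 - w**5 - 2*w**(3/2) + 4*w**3/3 + w.
Then F(2) - F(1) = (2570/21 - 4*sqrt(2)) - (29/42) = 5111/42 - 4*sqrt(2).

5111/42 - 4*sqrt(2)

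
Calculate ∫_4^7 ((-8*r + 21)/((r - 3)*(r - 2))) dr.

-5*log(5) - log(2)

Factor the denominator: r**2 - 5*r + 6 = (r - 2)(r - 3).
Partial fractions: (-8*r + 21)/((r - 3)*(r - 2)) = -5/(r - 2) - 3/(r - 3).
An antiderivative is F(r) = -3*log(r - 3) - 5*log(r - 2).
Then F(7) - F(4) = (-5*log(5) - 6*log(2)) - (-log(32)) = -5*log(5) - log(2).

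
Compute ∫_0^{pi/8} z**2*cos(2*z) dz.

sqrt(2)*(-32 + pi**2 + 8*pi)/256

Integrate by parts twice (u = z^2, dv = cos(2*z) dz).
An antiderivative is F(z) = z**2*sin(2*z)/2 + z*cos(2*z)/2 - sin(2*z)/4.
Then F(pi/8) - F(0) = (sqrt(2)*(-32 + pi**2 + 8*pi)/256) - (0) = sqrt(2)*(-32 + pi**2 + 8*pi)/256.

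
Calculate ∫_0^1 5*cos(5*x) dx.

sin(5)

Let u = 5*x, so du = 5 dx. When x = 0, u = 0; when x = 1, u = 5.
The integral becomes ∫ cos(u) du from 0 to 5, with antiderivative sin(u).
Back in x: F(x) = sin(5*x).
Then F(1) - F(0) = (sin(5)) - (0) = sin(5).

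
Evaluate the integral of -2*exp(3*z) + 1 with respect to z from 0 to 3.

11/3 - 2*exp(9)/3

An antiderivative is F(z) = -2*exp(3*z)/3 + z.
Then F(3) - F(0) = (3 - 2*exp(9)/3) - (-2/3) = 11/3 - 2*exp(9)/3.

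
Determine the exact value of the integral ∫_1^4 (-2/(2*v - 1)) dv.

An antiderivative is F(v) = -log(2*v - 1).
Then F(4) - F(1) = (-log(7)) - (0) = -log(7).

-log(7)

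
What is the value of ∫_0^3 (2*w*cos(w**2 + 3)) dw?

Let u = w**2 + 3, so du = 2*w dw. When w = 0, u = 3; when w = 3, u = 12.
The integral becomes ∫ cos(u) du from 3 to 12, with antiderivative sin(u).
Back in w: F(w) = sin(w**2 + 3).
Then F(3) - F(0) = (sin(12)) - (sin(3)) = sin(12) - sin(3).

sin(12) - sin(3)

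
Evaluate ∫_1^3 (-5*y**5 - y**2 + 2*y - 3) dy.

By the power rule, an antiderivative is F(y) = -5*y**6/6 - y**3/3 + y**2 - 3*y.
Then F(3) - F(1) = (-1233/2) - (-19/6) = -1840/3.

-1840/3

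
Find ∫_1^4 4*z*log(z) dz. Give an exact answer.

-15 + 64*log(2)

Integrate by parts once (u = ln z, dv = 4*z dz).
An antiderivative is F(z) = z**2*(2*log(z) - 1).
Then F(4) - F(1) = (-16 + 64*log(2)) - (-1) = -15 + 64*log(2).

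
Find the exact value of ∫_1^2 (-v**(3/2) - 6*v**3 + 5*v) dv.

-73/5 - 8*sqrt(2)/5

By the power rule, an antiderivative is F(v) = -2*v**(5/2)/5 - 3*v**4/2 + 5*v**2/2.
Then F(2) - F(1) = (-14 - 8*sqrt(2)/5) - (3/5) = -73/5 - 8*sqrt(2)/5.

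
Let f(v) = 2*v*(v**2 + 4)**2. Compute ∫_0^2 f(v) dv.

Let u = v**2 + 4, so du = 2*v dv. When v = 0, u = 4; when v = 2, u = 8.
The integral becomes ∫ u**2 du from 4 to 8, with antiderivative u**3/3.
Back in v: F(v) = (v**2 + 4)**3/3.
Then F(2) - F(0) = (512/3) - (64/3) = 448/3.

448/3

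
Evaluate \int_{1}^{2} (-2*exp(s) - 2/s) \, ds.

-2*exp(2) - 2*log(2) + 2*exp(1)

An antiderivative is F(s) = -2*exp(s) - 2*log(s).
Then F(2) - F(1) = (-2*exp(2) - 2*log(2)) - (-2*exp(1)) = -2*exp(2) - 2*log(2) + 2*exp(1).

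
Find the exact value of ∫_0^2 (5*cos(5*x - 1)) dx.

Let u = 5*x - 1, so du = 5 dx. When x = 0, u = -1; when x = 2, u = 9.
The integral becomes ∫ cos(u) du from -1 to 9, with antiderivative sin(u).
Back in x: F(x) = sin(5*x - 1).
Then F(2) - F(0) = (sin(9)) - (-sin(1)) = sin(9) + sin(1).

sin(9) + sin(1)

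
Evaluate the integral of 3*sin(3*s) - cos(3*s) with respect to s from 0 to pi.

2

An antiderivative is F(s) = -sin(3*s)/3 - cos(3*s).
Then F(pi) - F(0) = (1) - (-1) = 2.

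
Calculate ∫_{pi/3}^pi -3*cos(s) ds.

An antiderivative is F(s) = -3*sin(s).
Then F(pi) - F(pi/3) = (0) - (-3*sqrt(3)/2) = 3*sqrt(3)/2.

3*sqrt(3)/2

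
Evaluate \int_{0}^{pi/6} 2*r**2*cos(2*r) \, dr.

-sqrt(3)/4 + sqrt(3)*pi**2/72 + pi/12

Integrate by parts twice (u = r^2, dv = 2*cos(2*r) dr).
An antiderivative is F(r) = r**2*sin(2*r) + r*cos(2*r) - sin(2*r)/2.
Then F(pi/6) - F(0) = (-sqrt(3)/4 + sqrt(3)*pi**2/72 + pi/12) - (0) = -sqrt(3)/4 + sqrt(3)*pi**2/72 + pi/12.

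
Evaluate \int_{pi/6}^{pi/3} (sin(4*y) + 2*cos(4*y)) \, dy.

-sqrt(3)/2

An antiderivative is F(y) = sin(4*y)/2 - cos(4*y)/4.
Then F(pi/3) - F(pi/6) = (1/8 - sqrt(3)/4) - (1/8 + sqrt(3)/4) = -sqrt(3)/2.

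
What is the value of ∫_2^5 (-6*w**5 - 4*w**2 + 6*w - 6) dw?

By the power rule, an antiderivative is F(w) = -w**6 - 4*w**3/3 + 3*w**2 - 6*w.
Then F(5) - F(2) = (-47240/3) - (-224/3) = -15672.

-15672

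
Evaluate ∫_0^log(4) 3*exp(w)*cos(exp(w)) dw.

Let u = exp(w), so du = exp(w) dw. When w = 0, u = 1; when w = log(4), u = 4.
The integral becomes 3·∫ cos(u) du from 1 to 4, with antiderivative 3*sin(u).
Back in w: F(w) = 3*sin(exp(w)).
Then F(log(4)) - F(0) = (3*sin(4)) - (3*sin(1)) = -3*sin(1) + 3*sin(4).

-3*sin(1) + 3*sin(4)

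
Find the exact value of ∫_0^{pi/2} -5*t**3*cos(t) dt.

-30 - 5*pi**3/8 + 15*pi

Integrate by parts 3 times (u = t^3, dv = -5*cos(t) dt).
An antiderivative is F(t) = -5*t**3*sin(t) - 15*t**2*cos(t) + 30*t*sin(t) + 30*cos(t).
Then F(pi/2) - F(0) = (5*pi*(24 - pi**2)/8) - (30) = -30 - 5*pi**3/8 + 15*pi.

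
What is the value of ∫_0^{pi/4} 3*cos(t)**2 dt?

3/4 + 3*pi/8

Use the identity cos^2(t) = (1 + cos(2*t))/2.
An antiderivative is F(t) = 3*t/2 + 3*sin(2*t)/4.
Then F(pi/4) - F(0) = (3/4 + 3*pi/8) - (0) = 3/4 + 3*pi/8.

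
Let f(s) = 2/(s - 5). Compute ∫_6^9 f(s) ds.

An antiderivative is F(s) = 2*log(s - 5).
Then F(9) - F(6) = (log(16)) - (0) = log(16).

log(16)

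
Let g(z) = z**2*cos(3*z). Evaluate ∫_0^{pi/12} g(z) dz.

Integrate by parts twice (u = z^2, dv = cos(3*z) dz).
An antiderivative is F(z) = z**2*sin(3*z)/3 + 2*z*cos(3*z)/9 - 2*sin(3*z)/27.
Then F(pi/12) - F(0) = (sqrt(2)*(-32 + pi**2 + 8*pi)/864) - (0) = sqrt(2)*(-32 + pi**2 + 8*pi)/864.

sqrt(2)*(-32 + pi**2 + 8*pi)/864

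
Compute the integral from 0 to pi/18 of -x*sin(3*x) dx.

-1/18 + sqrt(3)*pi/108

Integrate by parts once (u = x, dv = -sin(3*x) dx).
An antiderivative is F(x) = x*cos(3*x)/3 - sin(3*x)/9.
Then F(pi/18) - F(0) = (-1/18 + sqrt(3)*pi/108) - (0) = -1/18 + sqrt(3)*pi/108.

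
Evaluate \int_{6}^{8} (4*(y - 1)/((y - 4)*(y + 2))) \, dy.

Factor the denominator: y**2 - 2*y - 8 = (y + 2)(y - 4).
Partial fractions: 4*(y - 1)/((y - 4)*(y + 2)) = 2/(y + 2) + 2/(y - 4).
An antiderivative is F(y) = 2*log(y - 4) + 2*log(y + 2).
Then F(8) - F(6) = (2*log(5) + 6*log(2)) - (8*log(2)) = log(25/4).

log(25/4)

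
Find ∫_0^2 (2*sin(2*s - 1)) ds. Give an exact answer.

Let u = 2*s - 1, so du = 2 ds. When s = 0, u = -1; when s = 2, u = 3.
The integral becomes ∫ sin(u) du from -1 to 3, with antiderivative -cos(u).
Back in s: F(s) = -cos(2*s - 1).
Then F(2) - F(0) = (-cos(3)) - (-cos(1)) = cos(1) - cos(3).

cos(1) - cos(3)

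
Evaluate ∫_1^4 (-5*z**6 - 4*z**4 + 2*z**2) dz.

By the power rule, an antiderivative is F(z) = -5*z**7/7 - 4*z**5/5 + 2*z**3/3.
Then F(4) - F(1) = (-1310336/105) - (-89/105) = -436749/35.

-436749/35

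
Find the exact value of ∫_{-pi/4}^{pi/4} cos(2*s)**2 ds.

pi/4

Use the identity cos^2(2*s) = (1 + cos(4*s))/2.
An antiderivative is F(s) = s/2 + sin(4*s)/8.
Then F(pi/4) - F(-pi/4) = (pi/8) - (-pi/8) = pi/4.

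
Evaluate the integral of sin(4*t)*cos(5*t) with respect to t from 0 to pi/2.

-4/9

Use the identity sin(4*t)cos(5*t) = [sin(9*t) + sin(-t)]/2.
An antiderivative is F(t) = cos(t)/2 - cos(9*t)/18.
Then F(pi/2) - F(0) = (0) - (4/9) = -4/9.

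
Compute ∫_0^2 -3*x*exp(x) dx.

Integrate by parts once (u = x, dv = -3*exp(x) dx).
An antiderivative is F(x) = (-3*x + 3)*exp(x).
Then F(2) - F(0) = (-3*exp(2)) - (3) = -3*exp(2) - 3.

-3*exp(2) - 3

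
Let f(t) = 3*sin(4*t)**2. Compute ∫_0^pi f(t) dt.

Use the identity sin^2(4*t) = (1 - cos(8*t))/2.
An antiderivative is F(t) = 3*t/2 - 3*sin(8*t)/16.
Then F(pi) - F(0) = (3*pi/2) - (0) = 3*pi/2.

3*pi/2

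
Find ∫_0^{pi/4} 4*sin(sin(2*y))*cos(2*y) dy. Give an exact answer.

2 - 2*cos(1)

Let u = sin(2*y), so du = 2*cos(2*y) dy. When y = 0, u = 0; when y = pi/4, u = 1.
The integral becomes 2·∫ sin(u) du from 0 to 1, with antiderivative -2*cos(u).
Back in y: F(y) = -2*cos(sin(2*y)).
Then F(pi/4) - F(0) = (-2*cos(1)) - (-2) = 2 - 2*cos(1).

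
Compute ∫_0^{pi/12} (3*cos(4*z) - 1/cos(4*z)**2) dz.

sqrt(3)/8

An antiderivative is F(z) = 3*sin(4*z)/4 - tan(4*z)/4.
Then F(pi/12) - F(0) = (sqrt(3)/8) - (0) = sqrt(3)/8.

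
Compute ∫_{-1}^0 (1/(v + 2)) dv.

log(2)

An antiderivative is F(v) = log(v + 2).
Then F(0) - F(-1) = (log(2)) - (0) = log(2).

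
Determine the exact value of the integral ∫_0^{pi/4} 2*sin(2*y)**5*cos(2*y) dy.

1/6

Let u = sin(2*y), so du = 2*cos(2*y) dy. When y = 0, u = 0; when y = pi/4, u = 1.
The integral becomes ∫ u**5 du from 0 to 1, with antiderivative u**6/6.
Back in y: F(y) = sin(2*y)**6/6.
Then F(pi/4) - F(0) = (1/6) - (0) = 1/6.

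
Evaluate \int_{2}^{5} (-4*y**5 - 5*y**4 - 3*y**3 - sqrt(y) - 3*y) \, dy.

-55821/4 - 10*sqrt(5)/3 + 4*sqrt(2)/3

By the power rule, an antiderivative is F(y) = -2*y**6/3 - y**5 - 3*y**4/4 - 2*y**(3/2)/3 - 3*y**2/2.
Then F(5) - F(2) = (-168575/12 - 10*sqrt(5)/3) - (-278/3 - 4*sqrt(2)/3) = -55821/4 - 10*sqrt(5)/3 + 4*sqrt(2)/3.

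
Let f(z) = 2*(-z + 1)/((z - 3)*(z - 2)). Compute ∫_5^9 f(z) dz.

-6*log(3) + 2*log(7)

Factor the denominator: z**2 - 5*z + 6 = (z - 2)(z - 3).
Partial fractions: 2*(-z + 1)/((z - 3)*(z - 2)) = 2/(z - 2) - 4/(z - 3).
An antiderivative is F(z) = -4*log(z - 3) + 2*log(z - 2).
Then F(9) - F(5) = (-4*log(3) - 4*log(2) + 2*log(7)) - (log(9/16)) = -6*log(3) + 2*log(7).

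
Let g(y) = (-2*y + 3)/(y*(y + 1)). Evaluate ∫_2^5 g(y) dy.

Factor the denominator: y**2 + y = (y + 1)y.
Partial fractions: (-2*y + 3)/(y*(y + 1)) = -5/(y + 1) + 3/y.
An antiderivative is F(y) = 3*log(y) - 5*log(y + 1).
Then F(5) - F(2) = (-5*log(3) - 5*log(2) + 3*log(5)) - (-5*log(3) + 3*log(2)) = -8*log(2) + 3*log(5).

-8*log(2) + 3*log(5)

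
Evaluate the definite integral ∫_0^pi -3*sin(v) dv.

An antiderivative is F(v) = 3*cos(v).
Then F(pi) - F(0) = (-3) - (3) = -6.

-6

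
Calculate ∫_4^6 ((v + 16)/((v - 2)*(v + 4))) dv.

Factor the denominator: v**2 + 2*v - 8 = (v + 4)(v - 2).
Partial fractions: (v + 16)/((v - 2)*(v + 4)) = -2/(v + 4) + 3/(v - 2).
An antiderivative is F(v) = 3*log(v - 2) - 2*log(v + 4).
Then F(6) - F(4) = (log(16/25)) - (-log(8)) = -2*log(5) + 7*log(2).

-2*log(5) + 7*log(2)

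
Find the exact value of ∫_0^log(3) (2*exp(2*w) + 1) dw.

log(3) + 8

An antiderivative is F(w) = exp(2*w) + w.
Then F(log(3)) - F(0) = (log(3) + 9) - (1) = log(3) + 8.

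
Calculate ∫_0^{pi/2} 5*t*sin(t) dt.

Integrate by parts once (u = t, dv = 5*sin(t) dt).
An antiderivative is F(t) = -5*t*cos(t) + 5*sin(t).
Then F(pi/2) - F(0) = (5) - (0) = 5.

5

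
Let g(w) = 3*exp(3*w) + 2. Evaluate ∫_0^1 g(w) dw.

An antiderivative is F(w) = exp(3*w) + 2*w.
Then F(1) - F(0) = (2 + exp(3)) - (1) = 1 + exp(3).

1 + exp(3)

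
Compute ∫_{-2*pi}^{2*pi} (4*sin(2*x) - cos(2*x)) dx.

An antiderivative is F(x) = -sin(2*x)/2 - 2*cos(2*x).
Then F(2*pi) - F(-2*pi) = (-2) - (-2) = 0.

0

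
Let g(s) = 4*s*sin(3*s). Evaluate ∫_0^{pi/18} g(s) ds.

Integrate by parts once (u = s, dv = 4*sin(3*s) ds).
An antiderivative is F(s) = -4*s*cos(3*s)/3 + 4*sin(3*s)/9.
Then F(pi/18) - F(0) = (-sqrt(3)*pi/27 + 2/9) - (0) = -sqrt(3)*pi/27 + 2/9.

-sqrt(3)*pi/27 + 2/9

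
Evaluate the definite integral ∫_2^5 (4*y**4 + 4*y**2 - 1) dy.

13137/5

By the power rule, an antiderivative is F(y) = 4*y**5/5 + 4*y**3/3 - y.
Then F(5) - F(2) = (7985/3) - (514/15) = 13137/5.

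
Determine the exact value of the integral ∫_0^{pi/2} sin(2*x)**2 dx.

pi/4

Use the identity sin^2(2*x) = (1 - cos(4*x))/2.
An antiderivative is F(x) = x/2 - sin(4*x)/8.
Then F(pi/2) - F(0) = (pi/4) - (0) = pi/4.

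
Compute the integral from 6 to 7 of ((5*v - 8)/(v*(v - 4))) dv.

-5*log(2) + log(3) + 2*log(7)

Factor the denominator: v**2 - 4*v = v(v - 4).
Partial fractions: (5*v - 8)/(v*(v - 4)) = 2/v + 3/(v - 4).
An antiderivative is F(v) = 2*log(v) + 3*log(v - 4).
Then F(7) - F(6) = (3*log(3) + 2*log(7)) - (2*log(3) + 5*log(2)) = -5*log(2) + log(3) + 2*log(7).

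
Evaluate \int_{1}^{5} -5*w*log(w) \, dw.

30 - 125*log(5)/2

Integrate by parts once (u = ln w, dv = -5*w dw).
An antiderivative is F(w) = -5*w**2*(2*log(w) - 1)/4.
Then F(5) - F(1) = (125/4 - 125*log(5)/2) - (5/4) = 30 - 125*log(5)/2.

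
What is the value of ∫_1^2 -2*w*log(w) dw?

3/2 - log(16)

Integrate by parts once (u = ln w, dv = -2*w dw).
An antiderivative is F(w) = -w**2*(2*log(w) - 1)/2.
Then F(2) - F(1) = (2 - log(16)) - (1/2) = 3/2 - log(16).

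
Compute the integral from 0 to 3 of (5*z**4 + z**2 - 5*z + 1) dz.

465/2

By the power rule, an antiderivative is F(z) = z**5 + z**3/3 - 5*z**2/2 + z.
Then F(3) - F(0) = (465/2) - (0) = 465/2.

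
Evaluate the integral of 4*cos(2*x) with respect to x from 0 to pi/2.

0

An antiderivative is F(x) = 2*sin(2*x).
Then F(pi/2) - F(0) = (0) - (0) = 0.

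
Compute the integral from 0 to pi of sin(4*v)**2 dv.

pi/2

Use the identity sin^2(4*v) = (1 - cos(8*v))/2.
An antiderivative is F(v) = v/2 - sin(8*v)/16.
Then F(pi) - F(0) = (pi/2) - (0) = pi/2.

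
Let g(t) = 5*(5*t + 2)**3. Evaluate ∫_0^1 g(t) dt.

Let u = 5*t + 2, so du = 5 dt. When t = 0, u = 2; when t = 1, u = 7.
The integral becomes ∫ u**3 du from 2 to 7, with antiderivative u**4/4.
Back in t: F(t) = (5*t + 2)**4/4.
Then F(1) - F(0) = (2401/4) - (4) = 2385/4.

2385/4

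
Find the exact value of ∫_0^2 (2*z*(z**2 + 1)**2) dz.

Let u = z**2 + 1, so du = 2*z dz. When z = 0, u = 1; when z = 2, u = 5.
The integral becomes ∫ u**2 du from 1 to 5, with antiderivative u**3/3.
Back in z: F(z) = (z**2 + 1)**3/3.
Then F(2) - F(0) = (125/3) - (1/3) = 124/3.

124/3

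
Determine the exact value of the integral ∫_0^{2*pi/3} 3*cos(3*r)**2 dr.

Use the identity cos^2(3*r) = (1 + cos(6*r))/2.
An antiderivative is F(r) = 3*r/2 + sin(6*r)/4.
Then F(2*pi/3) - F(0) = (pi) - (0) = pi.

pi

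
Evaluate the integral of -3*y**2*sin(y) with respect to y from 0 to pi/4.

-3*sqrt(2) - 3*sqrt(2)*pi/4 + 3*sqrt(2)*pi**2/32 + 6

Integrate by parts twice (u = y^2, dv = -3*sin(y) dy).
An antiderivative is F(y) = 3*y**2*cos(y) - 6*y*sin(y) - 6*cos(y).
Then F(pi/4) - F(0) = (3*sqrt(2)*(-32 - 8*pi + pi**2)/32) - (-6) = -3*sqrt(2) - 3*sqrt(2)*pi/4 + 3*sqrt(2)*pi**2/32 + 6.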